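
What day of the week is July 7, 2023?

Doomsday rule: the anchor day for the 2000s is Tuesday. For year 23: 23÷12 = 1 r 11, and 11÷4 = 2, so 1+11+2 = 14.
Tuesday + 14 ≡ Tuesday — that's 2023's doomsday.
In July the doomsday date is Jul 11.
Jul 7 is 4 days before Jul 11; 4 mod 7 = 4, so Tuesday − 4 = Friday.

Friday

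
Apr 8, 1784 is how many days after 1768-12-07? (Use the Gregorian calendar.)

Dec 7, 1768 → Dec 7, 1769: 365 days.
Dec 7, 1769 → Dec 7, 1770: 365 days.
Dec 7, 1770 → Dec 7, 1771: 365 days.
Dec 7, 1771 → Dec 7, 1772: 366 days (Feb 29, 1772 is in that span).
Dec 7, 1772 → Dec 7, 1773: 365 days.
Dec 7, 1773 → Dec 7, 1774: 365 days.
Dec 7, 1774 → Dec 7, 1775: 365 days.
Dec 7, 1775 → Dec 7, 1776: 366 days (Feb 29, 1776 is in that span).
Dec 7, 1776 → Dec 7, 1777: 365 days.
Dec 7, 1777 → Dec 7, 1778: 365 days.
Dec 7, 1778 → Dec 7, 1779: 365 days.
Dec 7, 1779 → Dec 7, 1780: 366 days (Feb 29, 1780 is in that span).
Dec 7, 1780 → Dec 7, 1781: 365 days.
Dec 7, 1781 → Dec 7, 1782: 365 days.
Dec 7, 1782 → Dec 7, 1783: 365 days.
Dec 7, 1783 → Jan 7, 1784: 31 days (December has 31).
Jan 7, 1784 → Feb 7, 1784: 31 days (January has 31).
Feb 7, 1784 → Mar 7, 1784: 29 days (February has 29).
Mar 7, 1784 → Apr 7, 1784: 31 days (March has 31).
Apr 7, 1784 → Apr 8, 1784: 1 days.
Total: 5601 days.

5601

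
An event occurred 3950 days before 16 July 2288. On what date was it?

−366 (one year; includes Feb 29, 2288) → Jul 16, 2287 (3584 left).
−365 (one year) → Jul 16, 2286 (3219 left).
−365 (one year) → Jul 16, 2285 (2854 left).
−365 (one year) → Jul 16, 2284 (2489 left).
−366 (one year; includes Feb 29, 2284) → Jul 16, 2283 (2123 left).
−365 (one year) → Jul 16, 2282 (1758 left).
−365 (one year) → Jul 16, 2281 (1393 left).
−365 (one year) → Jul 16, 2280 (1028 left).
−366 (one year; includes Feb 29, 2280) → Jul 16, 2279 (662 left).
−365 (one year) → Jul 16, 2278 (297 left).
−16 → Jun 30, 2278 (end of Jun, 30 days; 281 left).
−30 → May 31, 2278 (end of May, 31 days; 251 left).
−31 → Apr 30, 2278 (end of Apr, 30 days; 220 left).
−30 → Mar 31, 2278 (end of Mar, 31 days; 190 left).
−31 → Feb 28, 2278 (end of Feb, 28 days; 159 left).
−28 → Jan 31, 2278 (end of Jan, 31 days; 131 left).
−31 → Dec 31, 2277 (end of Dec, 31 days; 100 left).
−31 → Nov 30, 2277 (end of Nov, 30 days; 69 left).
−30 → Oct 31, 2277 (end of Oct, 31 days; 39 left).
−31 → Sep 30, 2277 (end of Sep, 30 days; 8 left).
−8 → Sep 22, 2277.

September 22, 2277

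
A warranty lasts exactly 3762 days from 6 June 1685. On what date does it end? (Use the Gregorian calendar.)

September 24, 1695

+365 (one year) → Jun 6, 1686 (3397 left).
+365 (one year) → Jun 6, 1687 (3032 left).
+366 (one year; includes Feb 29, 1688) → Jun 6, 1688 (2666 left).
+365 (one year) → Jun 6, 1689 (2301 left).
+365 (one year) → Jun 6, 1690 (1936 left).
+365 (one year) → Jun 6, 1691 (1571 left).
+366 (one year; includes Feb 29, 1692) → Jun 6, 1692 (1205 left).
+365 (one year) → Jun 6, 1693 (840 left).
+365 (one year) → Jun 6, 1694 (475 left).
+365 (one year) → Jun 6, 1695 (110 left).
Jun has 30 days: +25 → Jul 1, 1695 (85 left).
Jul has 31 days: +31 → Aug 1, 1695 (54 left).
Aug has 31 days: +31 → Sep 1, 1695 (23 left).
+23 → Sep 24, 1695.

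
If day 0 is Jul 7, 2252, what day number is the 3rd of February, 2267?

Jul 7, 2252 → Jul 7, 2253: 365 days.
Jul 7, 2253 → Jul 7, 2254: 365 days.
Jul 7, 2254 → Jul 7, 2255: 365 days.
Jul 7, 2255 → Jul 7, 2256: 366 days (Feb 29, 2256 is in that span).
Jul 7, 2256 → Jul 7, 2257: 365 days.
Jul 7, 2257 → Jul 7, 2258: 365 days.
Jul 7, 2258 → Jul 7, 2259: 365 days.
Jul 7, 2259 → Jul 7, 2260: 366 days (Feb 29, 2260 is in that span).
Jul 7, 2260 → Jul 7, 2261: 365 days.
Jul 7, 2261 → Jul 7, 2262: 365 days.
Jul 7, 2262 → Jul 7, 2263: 365 days.
Jul 7, 2263 → Jul 7, 2264: 366 days (Feb 29, 2264 is in that span).
Jul 7, 2264 → Jul 7, 2265: 365 days.
Jul 7, 2265 → Jul 7, 2266: 365 days.
Jul 7, 2266 → Aug 7, 2266: 31 days (July has 31).
Aug 7, 2266 → Sep 7, 2266: 31 days (August has 31).
Sep 7, 2266 → Oct 7, 2266: 30 days (September has 30).
Oct 7, 2266 → Nov 7, 2266: 31 days (October has 31).
Nov 7, 2266 → Dec 7, 2266: 30 days (November has 30).
Dec 7, 2266 → Jan 7, 2267: 31 days (December has 31).
Jan 7, 2267 → Feb 3, 2267: 27 days.
Total: 5324 days.

5324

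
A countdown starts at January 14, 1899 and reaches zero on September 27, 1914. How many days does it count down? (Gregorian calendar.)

5734

Jan 14, 1899 → Jan 14, 1900: 365 days.
Jan 14, 1900 → Jan 14, 1901: 365 days.
Jan 14, 1901 → Jan 14, 1902: 365 days.
Jan 14, 1902 → Jan 14, 1903: 365 days.
Jan 14, 1903 → Jan 14, 1904: 365 days.
Jan 14, 1904 → Jan 14, 1905: 366 days (Feb 29, 1904 is in that span).
Jan 14, 1905 → Jan 14, 1906: 365 days.
Jan 14, 1906 → Jan 14, 1907: 365 days.
Jan 14, 1907 → Jan 14, 1908: 365 days.
Jan 14, 1908 → Jan 14, 1909: 366 days (Feb 29, 1908 is in that span).
Jan 14, 1909 → Jan 14, 1910: 365 days.
Jan 14, 1910 → Jan 14, 1911: 365 days.
Jan 14, 1911 → Jan 14, 1912: 365 days.
Jan 14, 1912 → Jan 14, 1913: 366 days (Feb 29, 1912 is in that span).
Jan 14, 1913 → Jan 14, 1914: 365 days.
Jan 14, 1914 → Feb 14, 1914: 31 days (January has 31).
Feb 14, 1914 → Mar 14, 1914: 28 days (February has 28).
Mar 14, 1914 → Apr 14, 1914: 31 days (March has 31).
Apr 14, 1914 → May 14, 1914: 30 days (April has 30).
May 14, 1914 → Jun 14, 1914: 31 days (May has 31).
Jun 14, 1914 → Jul 14, 1914: 30 days (June has 30).
Jul 14, 1914 → Aug 14, 1914: 31 days (July has 31).
Aug 14, 1914 → Sep 14, 1914: 31 days (August has 31).
Sep 14, 1914 → Sep 27, 1914: 13 days.
Total: 5734 days.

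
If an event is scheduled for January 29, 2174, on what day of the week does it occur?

Doomsday rule: the anchor day for the 2100s is Sunday. For year 74: 74÷12 = 6 r 2, and 2÷4 = 0, so 6+2+0 = 8.
Sunday + 8 ≡ Monday — that's 2174's doomsday.
In January the doomsday date is Jan 3 (2174 is not a leap year).
Jan 29 is 26 days after Jan 3; 26 mod 7 = 5, so Monday + 5 = Saturday.

Saturday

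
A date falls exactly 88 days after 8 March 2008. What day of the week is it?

First find the weekday of Mar 8, 2008. Doomsday rule: the anchor day for the 2000s is Tuesday. For year 08: 8÷12 = 0 r 8, and 8÷4 = 2, so 0+8+2 = 10.
Tuesday + 10 ≡ Friday — that's 2008's doomsday.
In March the doomsday date is Mar 14.
Mar 8 is 6 days before Mar 14; 6 mod 7 = 6, so Friday − 6 = Saturday.
88 mod 7 = 4, so 88 days after a Saturday is Saturday + 4 = Wednesday.

Wednesday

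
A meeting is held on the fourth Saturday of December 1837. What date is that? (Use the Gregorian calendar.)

December 1, 1837 is a Friday.
The first Saturday is therefore December 2 (1 days later).
The fourth Saturday is 2 + 3×7 = December 23.

December 23, 1837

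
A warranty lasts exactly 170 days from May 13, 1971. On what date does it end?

May has 31 days: +19 → Jun 1, 1971 (151 left).
Jun has 30 days: +30 → Jul 1, 1971 (121 left).
Jul has 31 days: +31 → Aug 1, 1971 (90 left).
Aug has 31 days: +31 → Sep 1, 1971 (59 left).
Sep has 30 days: +30 → Oct 1, 1971 (29 left).
+29 → Oct 30, 1971.

October 30, 1971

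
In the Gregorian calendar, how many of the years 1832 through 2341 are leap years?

Multiples of 4 in [1832,2341]: 128.
Of those, multiples of 100: 5 (not leap unless ÷400).
Multiples of 400: 1.
Leap years = 128 − 5 + 1 = 124.

124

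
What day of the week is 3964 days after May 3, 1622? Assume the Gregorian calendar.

May 3, 1622 is a Tuesday.
3964 mod 7 = 2, so 3964 days after a Tuesday is Tuesday + 2 = Thursday.

Thursday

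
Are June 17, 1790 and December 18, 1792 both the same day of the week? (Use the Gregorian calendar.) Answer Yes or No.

From Jun 17, 1790 to Dec 18, 1792 is 915 days.
915 mod 7 = 5, so they are different weekdays.
(Jun 17, 1790 is a Thursday; Dec 18, 1792 is a Tuesday.)

No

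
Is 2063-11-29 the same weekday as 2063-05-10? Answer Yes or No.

Yes

From May 10, 2063 to Nov 29, 2063 is 203 days.
203 mod 7 = 0, so they are the same weekday.
(May 10, 2063 is a Thursday; Nov 29, 2063 is a Thursday.)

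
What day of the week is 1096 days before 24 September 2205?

Sep 24, 2205 is a Tuesday.
1096 mod 7 = 4, so 1096 days before a Tuesday is Tuesday − 4 = Friday.

Friday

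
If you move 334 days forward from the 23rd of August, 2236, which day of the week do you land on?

Aug 23, 2236 is a Tuesday.
334 mod 7 = 5, so 334 days after a Tuesday is Tuesday + 5 = Sunday.

Sunday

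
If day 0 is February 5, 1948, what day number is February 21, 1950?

747

Feb 5, 1948 → Feb 5, 1949: 366 days (Feb 29, 1948 is in that span).
Feb 5, 1949 → Mar 5, 1949: 28 days (February has 28).
Mar 5, 1949 → Apr 5, 1949: 31 days (March has 31).
Apr 5, 1949 → May 5, 1949: 30 days (April has 30).
May 5, 1949 → Jun 5, 1949: 31 days (May has 31).
Jun 5, 1949 → Jul 5, 1949: 30 days (June has 30).
Jul 5, 1949 → Aug 5, 1949: 31 days (July has 31).
Aug 5, 1949 → Sep 5, 1949: 31 days (August has 31).
Sep 5, 1949 → Oct 5, 1949: 30 days (September has 30).
Oct 5, 1949 → Nov 5, 1949: 31 days (October has 31).
Nov 5, 1949 → Dec 5, 1949: 30 days (November has 30).
Dec 5, 1949 → Jan 5, 1950: 31 days (December has 31).
Jan 5, 1950 → Feb 5, 1950: 31 days (January has 31).
Feb 5, 1950 → Feb 21, 1950: 16 days.
Total: 747 days.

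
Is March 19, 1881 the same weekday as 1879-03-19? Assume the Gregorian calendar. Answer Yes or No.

From Mar 19, 1879 to Mar 19, 1881 is 731 days.
731 mod 7 = 3, so they are different weekdays.
(Mar 19, 1879 is a Wednesday; Mar 19, 1881 is a Saturday.)

No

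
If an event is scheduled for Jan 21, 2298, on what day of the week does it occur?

Doomsday rule: the anchor day for the 2200s is Friday. For year 98: 98÷12 = 8 r 2, and 2÷4 = 0, so 8+2+0 = 10.
Friday + 10 ≡ Monday — that's 2298's doomsday.
In January the doomsday date is Jan 3 (2298 is not a leap year).
Jan 21 is 18 days after Jan 3; 18 mod 7 = 4, so Monday + 4 = Friday.

Friday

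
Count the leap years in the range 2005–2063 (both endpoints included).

Multiples of 4 in [2005,2063]: 14.
Of those, multiples of 100: 0 (not leap unless ÷400).
Multiples of 400: 0.
Leap years = 14 − 0 + 0 = 14.

14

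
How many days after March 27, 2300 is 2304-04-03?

Mar 27, 2300 → Mar 27, 2301: 365 days.
Mar 27, 2301 → Mar 27, 2302: 365 days.
Mar 27, 2302 → Mar 27, 2303: 365 days.
Mar 27, 2303 → Apr 27, 2303: 31 days (March has 31).
Apr 27, 2303 → May 27, 2303: 30 days (April has 30).
May 27, 2303 → Jun 27, 2303: 31 days (May has 31).
Jun 27, 2303 → Jul 27, 2303: 30 days (June has 30).
Jul 27, 2303 → Aug 27, 2303: 31 days (July has 31).
Aug 27, 2303 → Sep 27, 2303: 31 days (August has 31).
Sep 27, 2303 → Oct 27, 2303: 30 days (September has 30).
Oct 27, 2303 → Nov 27, 2303: 31 days (October has 31).
Nov 27, 2303 → Dec 27, 2303: 30 days (November has 30).
Dec 27, 2303 → Jan 27, 2304: 31 days (December has 31).
Jan 27, 2304 → Feb 27, 2304: 31 days (January has 31).
Feb 27, 2304 → Mar 27, 2304: 29 days (February has 29).
Mar 27, 2304 → Apr 3, 2304: 7 days.
Total: 1468 days.

1468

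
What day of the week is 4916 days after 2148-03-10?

Mar 10, 2148 is a Sunday.
4916 mod 7 = 2, so 4916 days after a Sunday is Sunday + 2 = Tuesday.

Tuesday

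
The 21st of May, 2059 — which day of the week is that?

January 1, 2059 is a Wednesday.
Jan 1, 2059 → Feb 1, 2059: 31 days (January has 31).
Feb 1, 2059 → Mar 1, 2059: 28 days (February has 28).
Mar 1, 2059 → Apr 1, 2059: 31 days (March has 31).
Apr 1, 2059 → May 1, 2059: 30 days (April has 30).
May 1, 2059 → May 21, 2059: 20 days.
Total: 140 days.
140 mod 7 = 0, so Wednesday + 0 = Wednesday.

Wednesday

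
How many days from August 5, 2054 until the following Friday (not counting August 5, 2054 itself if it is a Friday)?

Aug 5, 2054 is a Wednesday.
From Wednesday to the next Friday is 2 days.

2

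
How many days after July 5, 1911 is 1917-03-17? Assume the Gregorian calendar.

2082

Jul 5, 1911 → Jul 5, 1912: 366 days (Feb 29, 1912 is in that span).
Jul 5, 1912 → Jul 5, 1913: 365 days.
Jul 5, 1913 → Jul 5, 1914: 365 days.
Jul 5, 1914 → Jul 5, 1915: 365 days.
Jul 5, 1915 → Jul 5, 1916: 366 days (Feb 29, 1916 is in that span).
Jul 5, 1916 → Aug 5, 1916: 31 days (July has 31).
Aug 5, 1916 → Sep 5, 1916: 31 days (August has 31).
Sep 5, 1916 → Oct 5, 1916: 30 days (September has 30).
Oct 5, 1916 → Nov 5, 1916: 31 days (October has 31).
Nov 5, 1916 → Dec 5, 1916: 30 days (November has 30).
Dec 5, 1916 → Jan 5, 1917: 31 days (December has 31).
Jan 5, 1917 → Feb 5, 1917: 31 days (January has 31).
Feb 5, 1917 → Mar 5, 1917: 28 days (February has 28).
Mar 5, 1917 → Mar 17, 1917: 12 days.
Total: 2082 days.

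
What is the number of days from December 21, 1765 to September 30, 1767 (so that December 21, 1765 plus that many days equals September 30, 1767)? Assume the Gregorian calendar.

648

Dec 21, 1765 → Dec 21, 1766: 365 days.
Dec 21, 1766 → Jan 21, 1767: 31 days (December has 31).
Jan 21, 1767 → Feb 21, 1767: 31 days (January has 31).
Feb 21, 1767 → Mar 21, 1767: 28 days (February has 28).
Mar 21, 1767 → Apr 21, 1767: 31 days (March has 31).
Apr 21, 1767 → May 21, 1767: 30 days (April has 30).
May 21, 1767 → Jun 21, 1767: 31 days (May has 31).
Jun 21, 1767 → Jul 21, 1767: 30 days (June has 30).
Jul 21, 1767 → Aug 21, 1767: 31 days (July has 31).
Aug 21, 1767 → Sep 21, 1767: 31 days (August has 31).
Sep 21, 1767 → Sep 30, 1767: 9 days.
Total: 648 days.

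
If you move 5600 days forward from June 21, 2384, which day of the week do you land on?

Thursday

Jun 21, 2384 is a Thursday.
5600 mod 7 = 0, so 5600 days after a Thursday is Thursday + 0 = Thursday.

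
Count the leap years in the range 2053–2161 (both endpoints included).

Multiples of 4 in [2053,2161]: 27.
Of those, multiples of 100: 1 (not leap unless ÷400).
Multiples of 400: 0.
Leap years = 27 − 1 + 0 = 26.

26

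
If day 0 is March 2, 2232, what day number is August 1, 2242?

Mar 2, 2232 → Mar 2, 2233: 365 days.
Mar 2, 2233 → Mar 2, 2234: 365 days.
Mar 2, 2234 → Mar 2, 2235: 365 days.
Mar 2, 2235 → Mar 2, 2236: 366 days (Feb 29, 2236 is in that span).
Mar 2, 2236 → Mar 2, 2237: 365 days.
Mar 2, 2237 → Mar 2, 2238: 365 days.
Mar 2, 2238 → Mar 2, 2239: 365 days.
Mar 2, 2239 → Mar 2, 2240: 366 days (Feb 29, 2240 is in that span).
Mar 2, 2240 → Mar 2, 2241: 365 days.
Mar 2, 2241 → Mar 2, 2242: 365 days.
Mar 2, 2242 → Apr 2, 2242: 31 days (March has 31).
Apr 2, 2242 → May 2, 2242: 30 days (April has 30).
May 2, 2242 → Jun 2, 2242: 31 days (May has 31).
Jun 2, 2242 → Jul 2, 2242: 30 days (June has 30).
Jul 2, 2242 → Aug 1, 2242: 30 days.
Total: 3804 days.

3804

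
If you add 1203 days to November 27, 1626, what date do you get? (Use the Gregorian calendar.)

March 14, 1630

+365 (one year) → Nov 27, 1627 (838 left).
+366 (one year; includes Feb 29, 1628) → Nov 27, 1628 (472 left).
+365 (one year) → Nov 27, 1629 (107 left).
Nov has 30 days: +4 → Dec 1, 1629 (103 left).
Dec has 31 days: +31 → Jan 1, 1630 (72 left).
Jan has 31 days: +31 → Feb 1, 1630 (41 left).
Feb has 28 days: +28 → Mar 1, 1630 (13 left).
+13 → Mar 14, 1630.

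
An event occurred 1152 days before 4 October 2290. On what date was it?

−365 (one year) → Oct 4, 2289 (787 left).
−365 (one year) → Oct 4, 2288 (422 left).
−366 (one year; includes Feb 29, 2288) → Oct 4, 2287 (56 left).
−4 → Sep 30, 2287 (end of Sep, 30 days; 52 left).
−30 → Aug 31, 2287 (end of Aug, 31 days; 22 left).
−22 → Aug 9, 2287.

August 9, 2287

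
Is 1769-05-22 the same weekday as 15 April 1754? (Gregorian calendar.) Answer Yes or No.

From Apr 15, 1754 to May 22, 1769 is 5516 days.
5516 mod 7 = 0, so they are the same weekday.
(Apr 15, 1754 is a Monday; May 22, 1769 is a Monday.)

Yes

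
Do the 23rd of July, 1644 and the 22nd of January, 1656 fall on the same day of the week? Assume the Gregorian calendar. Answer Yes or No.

From Jul 23, 1644 to Jan 22, 1656 is 4200 days.
4200 mod 7 = 0, so they are the same weekday.
(Jul 23, 1644 is a Saturday; Jan 22, 1656 is a Saturday.)

Yes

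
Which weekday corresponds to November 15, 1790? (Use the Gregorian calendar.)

Monday

Doomsday rule: the anchor day for the 1700s is Sunday. For year 90: 90÷12 = 7 r 6, and 6÷4 = 1, so 7+6+1 = 14.
Sunday + 14 ≡ Sunday — that's 1790's doomsday.
In November the doomsday date is Nov 7.
Nov 15 is 8 days after Nov 7; 8 mod 7 = 1, so Sunday + 1 = Monday.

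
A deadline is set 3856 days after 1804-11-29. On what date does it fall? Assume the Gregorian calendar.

+365 (one year) → Nov 29, 1805 (3491 left).
+365 (one year) → Nov 29, 1806 (3126 left).
+365 (one year) → Nov 29, 1807 (2761 left).
+366 (one year; includes Feb 29, 1808) → Nov 29, 1808 (2395 left).
+365 (one year) → Nov 29, 1809 (2030 left).
+365 (one year) → Nov 29, 1810 (1665 left).
+365 (one year) → Nov 29, 1811 (1300 left).
+366 (one year; includes Feb 29, 1812) → Nov 29, 1812 (934 left).
+365 (one year) → Nov 29, 1813 (569 left).
+365 (one year) → Nov 29, 1814 (204 left).
Nov has 30 days: +2 → Dec 1, 1814 (202 left).
Dec has 31 days: +31 → Jan 1, 1815 (171 left).
Jan has 31 days: +31 → Feb 1, 1815 (140 left).
Feb has 28 days: +28 → Mar 1, 1815 (112 left).
Mar has 31 days: +31 → Apr 1, 1815 (81 left).
Apr has 30 days: +30 → May 1, 1815 (51 left).
May has 31 days: +31 → Jun 1, 1815 (20 left).
+20 → Jun 21, 1815.

June 21, 1815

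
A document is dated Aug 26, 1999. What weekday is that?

January 1, 1999 is a Friday.
Jan 1, 1999 → Feb 1, 1999: 31 days (January has 31).
Feb 1, 1999 → Mar 1, 1999: 28 days (February has 28).
Mar 1, 1999 → Apr 1, 1999: 31 days (March has 31).
Apr 1, 1999 → May 1, 1999: 30 days (April has 30).
May 1, 1999 → Jun 1, 1999: 31 days (May has 31).
Jun 1, 1999 → Jul 1, 1999: 30 days (June has 30).
Jul 1, 1999 → Aug 1, 1999: 31 days (July has 31).
Aug 1, 1999 → Aug 26, 1999: 25 days.
Total: 237 days.
237 mod 7 = 6, so Friday + 6 = Thursday.

Thursday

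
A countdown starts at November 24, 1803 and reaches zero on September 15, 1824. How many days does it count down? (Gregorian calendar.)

7601

Nov 24, 1803 → Nov 24, 1804: 366 days (Feb 29, 1804 is in that span).
Nov 24, 1804 → Nov 24, 1805: 365 days.
Nov 24, 1805 → Nov 24, 1806: 365 days.
Nov 24, 1806 → Nov 24, 1807: 365 days.
Nov 24, 1807 → Nov 24, 1808: 366 days (Feb 29, 1808 is in that span).
Nov 24, 1808 → Nov 24, 1809: 365 days.
Nov 24, 1809 → Nov 24, 1810: 365 days.
Nov 24, 1810 → Nov 24, 1811: 365 days.
Nov 24, 1811 → Nov 24, 1812: 366 days (Feb 29, 1812 is in that span).
Nov 24, 1812 → Nov 24, 1813: 365 days.
Nov 24, 1813 → Nov 24, 1814: 365 days.
Nov 24, 1814 → Nov 24, 1815: 365 days.
Nov 24, 1815 → Nov 24, 1816: 366 days (Feb 29, 1816 is in that span).
Nov 24, 1816 → Nov 24, 1817: 365 days.
Nov 24, 1817 → Nov 24, 1818: 365 days.
Nov 24, 1818 → Nov 24, 1819: 365 days.
Nov 24, 1819 → Nov 24, 1820: 366 days (Feb 29, 1820 is in that span).
Nov 24, 1820 → Nov 24, 1821: 365 days.
Nov 24, 1821 → Nov 24, 1822: 365 days.
Nov 24, 1822 → Nov 24, 1823: 365 days.
Nov 24, 1823 → Dec 24, 1823: 30 days (November has 30).
Dec 24, 1823 → Jan 24, 1824: 31 days (December has 31).
Jan 24, 1824 → Feb 24, 1824: 31 days (January has 31).
Feb 24, 1824 → Mar 24, 1824: 29 days (February has 29).
Mar 24, 1824 → Apr 24, 1824: 31 days (March has 31).
Apr 24, 1824 → May 24, 1824: 30 days (April has 30).
May 24, 1824 → Jun 24, 1824: 31 days (May has 31).
Jun 24, 1824 → Jul 24, 1824: 30 days (June has 30).
Jul 24, 1824 → Aug 24, 1824: 31 days (July has 31).
Aug 24, 1824 → Sep 15, 1824: 22 days.
Total: 7601 days.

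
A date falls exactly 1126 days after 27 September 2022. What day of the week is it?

Monday

First find the weekday of Sep 27, 2022. Doomsday rule: the anchor day for the 2000s is Tuesday. For year 22: 22÷12 = 1 r 10, and 10÷4 = 2, so 1+10+2 = 13.
Tuesday + 13 ≡ Monday — that's 2022's doomsday.
In September the doomsday date is Sep 5.
Sep 27 is 22 days after Sep 5; 22 mod 7 = 1, so Monday + 1 = Tuesday.
1126 mod 7 = 6, so 1126 days after a Tuesday is Tuesday + 6 = Monday.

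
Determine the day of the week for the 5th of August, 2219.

Doomsday rule: the anchor day for the 2200s is Friday. For year 19: 19÷12 = 1 r 7, and 7÷4 = 1, so 1+7+1 = 9.
Friday + 9 ≡ Sunday — that's 2219's doomsday.
In August the doomsday date is Aug 8.
Aug 5 is 3 days before Aug 8; 3 mod 7 = 3, so Sunday − 3 = Thursday.

Thursday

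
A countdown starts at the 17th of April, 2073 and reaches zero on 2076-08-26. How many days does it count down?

1227

Apr 17, 2073 → Apr 17, 2074: 365 days.
Apr 17, 2074 → Apr 17, 2075: 365 days.
Apr 17, 2075 → Apr 17, 2076: 366 days (Feb 29, 2076 is in that span).
Apr 17, 2076 → May 17, 2076: 30 days (April has 30).
May 17, 2076 → Jun 17, 2076: 31 days (May has 31).
Jun 17, 2076 → Jul 17, 2076: 30 days (June has 30).
Jul 17, 2076 → Aug 17, 2076: 31 days (July has 31).
Aug 17, 2076 → Aug 26, 2076: 9 days.
Total: 1227 days.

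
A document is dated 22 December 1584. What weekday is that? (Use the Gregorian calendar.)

Doomsday rule: the anchor day for the 1500s is Wednesday. For year 84: 84÷12 = 7 r 0, and 0÷4 = 0, so 7+0+0 = 7.
Wednesday + 7 ≡ Wednesday — that's 1584's doomsday.
In December the doomsday date is Dec 12.
Dec 22 is 10 days after Dec 12; 10 mod 7 = 3, so Wednesday + 3 = Saturday.

Saturday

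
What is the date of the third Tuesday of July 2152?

July 18, 2152

July 1, 2152 is a Saturday.
The first Tuesday is therefore July 4 (3 days later).
The third Tuesday is 4 + 2×7 = July 18.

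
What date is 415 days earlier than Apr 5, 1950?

−365 (one year) → Apr 5, 1949 (50 left).
−5 → Mar 31, 1949 (end of Mar, 31 days; 45 left).
−31 → Feb 28, 1949 (end of Feb, 28 days; 14 left).
−14 → Feb 14, 1949.

February 14, 1949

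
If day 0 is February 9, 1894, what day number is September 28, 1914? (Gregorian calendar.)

7535

Feb 9, 1894 → Feb 9, 1895: 365 days.
Feb 9, 1895 → Feb 9, 1896: 365 days.
Feb 9, 1896 → Feb 9, 1897: 366 days (Feb 29, 1896 is in that span).
Feb 9, 1897 → Feb 9, 1898: 365 days.
Feb 9, 1898 → Feb 9, 1899: 365 days.
Feb 9, 1899 → Feb 9, 1900: 365 days.
Feb 9, 1900 → Feb 9, 1901: 365 days.
Feb 9, 1901 → Feb 9, 1902: 365 days.
Feb 9, 1902 → Feb 9, 1903: 365 days.
Feb 9, 1903 → Feb 9, 1904: 365 days.
Feb 9, 1904 → Feb 9, 1905: 366 days (Feb 29, 1904 is in that span).
Feb 9, 1905 → Feb 9, 1906: 365 days.
Feb 9, 1906 → Feb 9, 1907: 365 days.
Feb 9, 1907 → Feb 9, 1908: 365 days.
Feb 9, 1908 → Feb 9, 1909: 366 days (Feb 29, 1908 is in that span).
Feb 9, 1909 → Feb 9, 1910: 365 days.
Feb 9, 1910 → Feb 9, 1911: 365 days.
Feb 9, 1911 → Feb 9, 1912: 365 days.
Feb 9, 1912 → Feb 9, 1913: 366 days (Feb 29, 1912 is in that span).
Feb 9, 1913 → Feb 9, 1914: 365 days.
Feb 9, 1914 → Mar 9, 1914: 28 days (February has 28).
Mar 9, 1914 → Apr 9, 1914: 31 days (March has 31).
Apr 9, 1914 → May 9, 1914: 30 days (April has 30).
May 9, 1914 → Jun 9, 1914: 31 days (May has 31).
Jun 9, 1914 → Jul 9, 1914: 30 days (June has 30).
Jul 9, 1914 → Aug 9, 1914: 31 days (July has 31).
Aug 9, 1914 → Sep 9, 1914: 31 days (August has 31).
Sep 9, 1914 → Sep 28, 1914: 19 days.
Total: 7535 days.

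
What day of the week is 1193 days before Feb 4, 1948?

Sunday

Feb 4, 1948 is a Wednesday.
1193 mod 7 = 3, so 1193 days before a Wednesday is Wednesday − 3 = Sunday.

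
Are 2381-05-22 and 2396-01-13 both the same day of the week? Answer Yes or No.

No

From May 22, 2381 to Jan 13, 2396 is 5349 days.
5349 mod 7 = 1, so they are different weekdays.
(May 22, 2381 is a Friday; Jan 13, 2396 is a Saturday.)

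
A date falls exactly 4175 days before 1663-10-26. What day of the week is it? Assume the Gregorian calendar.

Tuesday

First find the weekday of Oct 26, 1663. Doomsday rule: the anchor day for the 1600s is Tuesday. For year 63: 63÷12 = 5 r 3, and 3÷4 = 0, so 5+3+0 = 8.
Tuesday + 8 ≡ Wednesday — that's 1663's doomsday.
In October the doomsday date is Oct 10.
Oct 26 is 16 days after Oct 10; 16 mod 7 = 2, so Wednesday + 2 = Friday.
4175 mod 7 = 3, so 4175 days before a Friday is Friday − 3 = Tuesday.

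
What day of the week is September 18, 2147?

Monday

Doomsday rule: the anchor day for the 2100s is Sunday. For year 47: 47÷12 = 3 r 11, and 11÷4 = 2, so 3+11+2 = 16.
Sunday + 16 ≡ Tuesday — that's 2147's doomsday.
In September the doomsday date is Sep 5.
Sep 18 is 13 days after Sep 5; 13 mod 7 = 6, so Tuesday + 6 = Monday.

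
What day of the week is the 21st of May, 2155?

Doomsday rule: the anchor day for the 2100s is Sunday. For year 55: 55÷12 = 4 r 7, and 7÷4 = 1, so 4+7+1 = 12.
Sunday + 12 ≡ Friday — that's 2155's doomsday.
In May the doomsday date is May 9.
May 21 is 12 days after May 9; 12 mod 7 = 5, so Friday + 5 = Wednesday.

Wednesday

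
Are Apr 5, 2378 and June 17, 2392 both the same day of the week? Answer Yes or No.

Yes

From Apr 5, 2378 to Jun 17, 2392 is 5187 days.
5187 mod 7 = 0, so they are the same weekday.
(Apr 5, 2378 is a Wednesday; Jun 17, 2392 is a Wednesday.)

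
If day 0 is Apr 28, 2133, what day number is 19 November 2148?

Apr 28, 2133 → Apr 28, 2134: 365 days.
Apr 28, 2134 → Apr 28, 2135: 365 days.
Apr 28, 2135 → Apr 28, 2136: 366 days (Feb 29, 2136 is in that span).
Apr 28, 2136 → Apr 28, 2137: 365 days.
Apr 28, 2137 → Apr 28, 2138: 365 days.
Apr 28, 2138 → Apr 28, 2139: 365 days.
Apr 28, 2139 → Apr 28, 2140: 366 days (Feb 29, 2140 is in that span).
Apr 28, 2140 → Apr 28, 2141: 365 days.
Apr 28, 2141 → Apr 28, 2142: 365 days.
Apr 28, 2142 → Apr 28, 2143: 365 days.
Apr 28, 2143 → Apr 28, 2144: 366 days (Feb 29, 2144 is in that span).
Apr 28, 2144 → Apr 28, 2145: 365 days.
Apr 28, 2145 → Apr 28, 2146: 365 days.
Apr 28, 2146 → Apr 28, 2147: 365 days.
Apr 28, 2147 → Apr 28, 2148: 366 days (Feb 29, 2148 is in that span).
Apr 28, 2148 → May 28, 2148: 30 days (April has 30).
May 28, 2148 → Jun 28, 2148: 31 days (May has 31).
Jun 28, 2148 → Jul 28, 2148: 30 days (June has 30).
Jul 28, 2148 → Aug 28, 2148: 31 days (July has 31).
Aug 28, 2148 → Sep 28, 2148: 31 days (August has 31).
Sep 28, 2148 → Oct 28, 2148: 30 days (September has 30).
Oct 28, 2148 → Nov 19, 2148: 22 days.
Total: 5684 days.

5684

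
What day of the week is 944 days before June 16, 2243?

Saturday

Jun 16, 2243 is a Friday.
944 mod 7 = 6, so 944 days before a Friday is Friday − 6 = Saturday.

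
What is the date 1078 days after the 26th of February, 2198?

February 9, 2201

+365 (one year) → Feb 26, 2199 (713 left).
+365 (one year) → Feb 26, 2200 (348 left).
Feb has 28 days: +3 → Mar 1, 2200 (345 left).
Mar has 31 days: +31 → Apr 1, 2200 (314 left).
Apr has 30 days: +30 → May 1, 2200 (284 left).
May has 31 days: +31 → Jun 1, 2200 (253 left).
Jun has 30 days: +30 → Jul 1, 2200 (223 left).
Jul has 31 days: +31 → Aug 1, 2200 (192 left).
Aug has 31 days: +31 → Sep 1, 2200 (161 left).
Sep has 30 days: +30 → Oct 1, 2200 (131 left).
Oct has 31 days: +31 → Nov 1, 2200 (100 left).
Nov has 30 days: +30 → Dec 1, 2200 (70 left).
Dec has 31 days: +31 → Jan 1, 2201 (39 left).
Jan has 31 days: +31 → Feb 1, 2201 (8 left).
+8 → Feb 9, 2201.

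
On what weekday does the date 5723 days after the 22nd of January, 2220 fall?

Wednesday

First find the weekday of Jan 22, 2220. Doomsday rule: the anchor day for the 2200s is Friday. For year 20: 20÷12 = 1 r 8, and 8÷4 = 2, so 1+8+2 = 11.
Friday + 11 ≡ Tuesday — that's 2220's doomsday.
In January the doomsday date is Jan 4 (2220 is a leap year (divisible by 4)).
Jan 22 is 18 days after Jan 4; 18 mod 7 = 4, so Tuesday + 4 = Saturday.
5723 mod 7 = 4, so 5723 days after a Saturday is Saturday + 4 = Wednesday.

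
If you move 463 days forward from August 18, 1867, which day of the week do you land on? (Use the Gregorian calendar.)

Monday

First find the weekday of Aug 18, 1867. Doomsday rule: the anchor day for the 1800s is Friday. For year 67: 67÷12 = 5 r 7, and 7÷4 = 1, so 5+7+1 = 13.
Friday + 13 ≡ Thursday — that's 1867's doomsday.
In August the doomsday date is Aug 8.
Aug 18 is 10 days after Aug 8; 10 mod 7 = 3, so Thursday + 3 = Sunday.
463 mod 7 = 1, so 463 days after a Sunday is Sunday + 1 = Monday.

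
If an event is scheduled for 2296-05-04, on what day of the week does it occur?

Monday

Doomsday rule: the anchor day for the 2200s is Friday. For year 96: 96÷12 = 8 r 0, and 0÷4 = 0, so 8+0+0 = 8.
Friday + 8 ≡ Saturday — that's 2296's doomsday.
In May the doomsday date is May 9.
May 4 is 5 days before May 9; 5 mod 7 = 5, so Saturday − 5 = Monday.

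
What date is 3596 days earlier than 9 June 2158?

−365 (one year) → Jun 9, 2157 (3231 left).
−365 (one year) → Jun 9, 2156 (2866 left).
−366 (one year; includes Feb 29, 2156) → Jun 9, 2155 (2500 left).
−365 (one year) → Jun 9, 2154 (2135 left).
−365 (one year) → Jun 9, 2153 (1770 left).
−365 (one year) → Jun 9, 2152 (1405 left).
−366 (one year; includes Feb 29, 2152) → Jun 9, 2151 (1039 left).
−365 (one year) → Jun 9, 2150 (674 left).
−365 (one year) → Jun 9, 2149 (309 left).
−9 → May 31, 2149 (end of May, 31 days; 300 left).
−31 → Apr 30, 2149 (end of Apr, 30 days; 269 left).
−30 → Mar 31, 2149 (end of Mar, 31 days; 239 left).
−31 → Feb 28, 2149 (end of Feb, 28 days; 208 left).
−28 → Jan 31, 2149 (end of Jan, 31 days; 180 left).
−31 → Dec 31, 2148 (end of Dec, 31 days; 149 left).
−31 → Nov 30, 2148 (end of Nov, 30 days; 118 left).
−30 → Oct 31, 2148 (end of Oct, 31 days; 88 left).
−31 → Sep 30, 2148 (end of Sep, 30 days; 57 left).
−30 → Aug 31, 2148 (end of Aug, 31 days; 27 left).
−27 → Aug 4, 2148.

August 4, 2148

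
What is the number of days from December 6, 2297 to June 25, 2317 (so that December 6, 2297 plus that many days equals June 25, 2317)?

7140

Dec 6, 2297 → Dec 6, 2298: 365 days.
Dec 6, 2298 → Dec 6, 2299: 365 days.
Dec 6, 2299 → Dec 6, 2300: 365 days.
Dec 6, 2300 → Dec 6, 2301: 365 days.
Dec 6, 2301 → Dec 6, 2302: 365 days.
Dec 6, 2302 → Dec 6, 2303: 365 days.
Dec 6, 2303 → Dec 6, 2304: 366 days (Feb 29, 2304 is in that span).
Dec 6, 2304 → Dec 6, 2305: 365 days.
Dec 6, 2305 → Dec 6, 2306: 365 days.
Dec 6, 2306 → Dec 6, 2307: 365 days.
Dec 6, 2307 → Dec 6, 2308: 366 days (Feb 29, 2308 is in that span).
Dec 6, 2308 → Dec 6, 2309: 365 days.
Dec 6, 2309 → Dec 6, 2310: 365 days.
Dec 6, 2310 → Dec 6, 2311: 365 days.
Dec 6, 2311 → Dec 6, 2312: 366 days (Feb 29, 2312 is in that span).
Dec 6, 2312 → Dec 6, 2313: 365 days.
Dec 6, 2313 → Dec 6, 2314: 365 days.
Dec 6, 2314 → Dec 6, 2315: 365 days.
Dec 6, 2315 → Dec 6, 2316: 366 days (Feb 29, 2316 is in that span).
Dec 6, 2316 → Jan 6, 2317: 31 days (December has 31).
Jan 6, 2317 → Feb 6, 2317: 31 days (January has 31).
Feb 6, 2317 → Mar 6, 2317: 28 days (February has 28).
Mar 6, 2317 → Apr 6, 2317: 31 days (March has 31).
Apr 6, 2317 → May 6, 2317: 30 days (April has 30).
May 6, 2317 → Jun 6, 2317: 31 days (May has 31).
Jun 6, 2317 → Jun 25, 2317: 19 days.
Total: 7140 days.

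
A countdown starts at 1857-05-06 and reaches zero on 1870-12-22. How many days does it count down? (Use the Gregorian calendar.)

4978

May 6, 1857 → May 6, 1858: 365 days.
May 6, 1858 → May 6, 1859: 365 days.
May 6, 1859 → May 6, 1860: 366 days (Feb 29, 1860 is in that span).
May 6, 1860 → May 6, 1861: 365 days.
May 6, 1861 → May 6, 1862: 365 days.
May 6, 1862 → May 6, 1863: 365 days.
May 6, 1863 → May 6, 1864: 366 days (Feb 29, 1864 is in that span).
May 6, 1864 → May 6, 1865: 365 days.
May 6, 1865 → May 6, 1866: 365 days.
May 6, 1866 → May 6, 1867: 365 days.
May 6, 1867 → May 6, 1868: 366 days (Feb 29, 1868 is in that span).
May 6, 1868 → May 6, 1869: 365 days.
May 6, 1869 → May 6, 1870: 365 days.
May 6, 1870 → Jun 6, 1870: 31 days (May has 31).
Jun 6, 1870 → Jul 6, 1870: 30 days (June has 30).
Jul 6, 1870 → Aug 6, 1870: 31 days (July has 31).
Aug 6, 1870 → Sep 6, 1870: 31 days (August has 31).
Sep 6, 1870 → Oct 6, 1870: 30 days (September has 30).
Oct 6, 1870 → Nov 6, 1870: 31 days (October has 31).
Nov 6, 1870 → Dec 6, 1870: 30 days (November has 30).
Dec 6, 1870 → Dec 22, 1870: 16 days.
Total: 4978 days.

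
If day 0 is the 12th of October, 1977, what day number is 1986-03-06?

Oct 12, 1977 → Oct 12, 1978: 365 days.
Oct 12, 1978 → Oct 12, 1979: 365 days.
Oct 12, 1979 → Oct 12, 1980: 366 days (Feb 29, 1980 is in that span).
Oct 12, 1980 → Oct 12, 1981: 365 days.
Oct 12, 1981 → Oct 12, 1982: 365 days.
Oct 12, 1982 → Oct 12, 1983: 365 days.
Oct 12, 1983 → Oct 12, 1984: 366 days (Feb 29, 1984 is in that span).
Oct 12, 1984 → Oct 12, 1985: 365 days.
Oct 12, 1985 → Nov 12, 1985: 31 days (October has 31).
Nov 12, 1985 → Dec 12, 1985: 30 days (November has 30).
Dec 12, 1985 → Jan 12, 1986: 31 days (December has 31).
Jan 12, 1986 → Feb 12, 1986: 31 days (January has 31).
Feb 12, 1986 → Mar 6, 1986: 22 days.
Total: 3067 days.

3067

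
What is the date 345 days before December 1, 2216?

December 22, 2215

−1 → Nov 30, 2216 (end of Nov, 30 days; 344 left).
−30 → Oct 31, 2216 (end of Oct, 31 days; 314 left).
−31 → Sep 30, 2216 (end of Sep, 30 days; 283 left).
−30 → Aug 31, 2216 (end of Aug, 31 days; 253 left).
−31 → Jul 31, 2216 (end of Jul, 31 days; 222 left).
−31 → Jun 30, 2216 (end of Jun, 30 days; 191 left).
−30 → May 31, 2216 (end of May, 31 days; 161 left).
−31 → Apr 30, 2216 (end of Apr, 30 days; 130 left).
−30 → Mar 31, 2216 (end of Mar, 31 days; 100 left).
−31 → Feb 29, 2216 (end of Feb, 29 days; 69 left).
−29 → Jan 31, 2216 (end of Jan, 31 days; 40 left).
−31 → Dec 31, 2215 (end of Dec, 31 days; 9 left).
−9 → Dec 22, 2215.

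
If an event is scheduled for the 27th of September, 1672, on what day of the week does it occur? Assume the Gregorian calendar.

Tuesday

Doomsday rule: the anchor day for the 1600s is Tuesday. For year 72: 72÷12 = 6 r 0, and 0÷4 = 0, so 6+0+0 = 6.
Tuesday + 6 ≡ Monday — that's 1672's doomsday.
In September the doomsday date is Sep 5.
Sep 27 is 22 days after Sep 5; 22 mod 7 = 1, so Monday + 1 = Tuesday.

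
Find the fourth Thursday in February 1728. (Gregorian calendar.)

February 26, 1728

February 1, 1728 is a Sunday.
The first Thursday is therefore February 5 (4 days later).
The fourth Thursday is 5 + 3×7 = February 26.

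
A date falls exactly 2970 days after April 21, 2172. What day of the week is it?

Thursday

First find the weekday of Apr 21, 2172. Doomsday rule: the anchor day for the 2100s is Sunday. For year 72: 72÷12 = 6 r 0, and 0÷4 = 0, so 6+0+0 = 6.
Sunday + 6 ≡ Saturday — that's 2172's doomsday.
In April the doomsday date is Apr 4.
Apr 21 is 17 days after Apr 4; 17 mod 7 = 3, so Saturday + 3 = Tuesday.
2970 mod 7 = 2, so 2970 days after a Tuesday is Tuesday + 2 = Thursday.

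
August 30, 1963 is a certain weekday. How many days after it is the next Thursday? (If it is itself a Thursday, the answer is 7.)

Aug 30, 1963 is a Friday.
From Friday to the next Thursday is 6 days.

6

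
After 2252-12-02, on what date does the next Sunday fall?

Dec 2, 2252 is a Thursday.
From Thursday to the next Sunday is 3 days.
Dec 2, 2252 + 3 = Dec 5, 2252.

December 5, 2252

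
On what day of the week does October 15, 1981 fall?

Doomsday rule: the anchor day for the 1900s is Wednesday. For year 81: 81÷12 = 6 r 9, and 9÷4 = 2, so 6+9+2 = 17.
Wednesday + 17 ≡ Saturday — that's 1981's doomsday.
In October the doomsday date is Oct 10.
Oct 15 is 5 days after Oct 10; 5 mod 7 = 5, so Saturday + 5 = Thursday.

Thursday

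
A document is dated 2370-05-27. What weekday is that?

Wednesday

Doomsday rule: the anchor day for the 2300s is Wednesday. For year 70: 70÷12 = 5 r 10, and 10÷4 = 2, so 5+10+2 = 17.
Wednesday + 17 ≡ Saturday — that's 2370's doomsday.
In May the doomsday date is May 9.
May 27 is 18 days after May 9; 18 mod 7 = 4, so Saturday + 4 = Wednesday.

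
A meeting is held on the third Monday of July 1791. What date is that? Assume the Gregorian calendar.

July 1, 1791 is a Friday.
The first Monday is therefore July 4 (3 days later).
The third Monday is 4 + 2×7 = July 18.

July 18, 1791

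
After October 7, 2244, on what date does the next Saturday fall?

October 12, 2244

Oct 7, 2244 is a Monday.
From Monday to the next Saturday is 5 days.
Oct 7, 2244 + 5 = Oct 12, 2244.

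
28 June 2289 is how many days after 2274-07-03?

Jul 3, 2274 → Jul 3, 2275: 365 days.
Jul 3, 2275 → Jul 3, 2276: 366 days (Feb 29, 2276 is in that span).
Jul 3, 2276 → Jul 3, 2277: 365 days.
Jul 3, 2277 → Jul 3, 2278: 365 days.
Jul 3, 2278 → Jul 3, 2279: 365 days.
Jul 3, 2279 → Jul 3, 2280: 366 days (Feb 29, 2280 is in that span).
Jul 3, 2280 → Jul 3, 2281: 365 days.
Jul 3, 2281 → Jul 3, 2282: 365 days.
Jul 3, 2282 → Jul 3, 2283: 365 days.
Jul 3, 2283 → Jul 3, 2284: 366 days (Feb 29, 2284 is in that span).
Jul 3, 2284 → Jul 3, 2285: 365 days.
Jul 3, 2285 → Jul 3, 2286: 365 days.
Jul 3, 2286 → Jul 3, 2287: 365 days.
Jul 3, 2287 → Jul 3, 2288: 366 days (Feb 29, 2288 is in that span).
Jul 3, 2288 → Aug 3, 2288: 31 days (July has 31).
Aug 3, 2288 → Sep 3, 2288: 31 days (August has 31).
Sep 3, 2288 → Oct 3, 2288: 30 days (September has 30).
Oct 3, 2288 → Nov 3, 2288: 31 days (October has 31).
Nov 3, 2288 → Dec 3, 2288: 30 days (November has 30).
Dec 3, 2288 → Jan 3, 2289: 31 days (December has 31).
Jan 3, 2289 → Feb 3, 2289: 31 days (January has 31).
Feb 3, 2289 → Mar 3, 2289: 28 days (February has 28).
Mar 3, 2289 → Apr 3, 2289: 31 days (March has 31).
Apr 3, 2289 → May 3, 2289: 30 days (April has 30).
May 3, 2289 → Jun 3, 2289: 31 days (May has 31).
Jun 3, 2289 → Jun 28, 2289: 25 days.
Total: 5474 days.

5474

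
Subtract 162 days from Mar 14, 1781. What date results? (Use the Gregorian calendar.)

October 3, 1780

−14 → Feb 28, 1781 (end of Feb, 28 days; 148 left).
−28 → Jan 31, 1781 (end of Jan, 31 days; 120 left).
−31 → Dec 31, 1780 (end of Dec, 31 days; 89 left).
−31 → Nov 30, 1780 (end of Nov, 30 days; 58 left).
−30 → Oct 31, 1780 (end of Oct, 31 days; 28 left).
−28 → Oct 3, 1780.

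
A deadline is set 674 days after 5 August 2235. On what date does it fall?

June 9, 2237

+366 (one year; includes Feb 29, 2236) → Aug 5, 2236 (308 left).
Aug has 31 days: +27 → Sep 1, 2236 (281 left).
Sep has 30 days: +30 → Oct 1, 2236 (251 left).
Oct has 31 days: +31 → Nov 1, 2236 (220 left).
Nov has 30 days: +30 → Dec 1, 2236 (190 left).
Dec has 31 days: +31 → Jan 1, 2237 (159 left).
Jan has 31 days: +31 → Feb 1, 2237 (128 left).
Feb has 28 days: +28 → Mar 1, 2237 (100 left).
Mar has 31 days: +31 → Apr 1, 2237 (69 left).
Apr has 30 days: +30 → May 1, 2237 (39 left).
May has 31 days: +31 → Jun 1, 2237 (8 left).
+8 → Jun 9, 2237.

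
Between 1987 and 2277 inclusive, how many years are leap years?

71

Multiples of 4 in [1987,2277]: 73.
Of those, multiples of 100: 3 (not leap unless ÷400).
Multiples of 400: 1.
Leap years = 73 − 3 + 1 = 71.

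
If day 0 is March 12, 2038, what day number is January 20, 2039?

314

Mar 12, 2038 → Apr 12, 2038: 31 days (March has 31).
Apr 12, 2038 → May 12, 2038: 30 days (April has 30).
May 12, 2038 → Jun 12, 2038: 31 days (May has 31).
Jun 12, 2038 → Jul 12, 2038: 30 days (June has 30).
Jul 12, 2038 → Aug 12, 2038: 31 days (July has 31).
Aug 12, 2038 → Sep 12, 2038: 31 days (August has 31).
Sep 12, 2038 → Oct 12, 2038: 30 days (September has 30).
Oct 12, 2038 → Nov 12, 2038: 31 days (October has 31).
Nov 12, 2038 → Dec 12, 2038: 30 days (November has 30).
Dec 12, 2038 → Jan 12, 2039: 31 days (December has 31).
Jan 12, 2039 → Jan 20, 2039: 8 days.
Total: 314 days.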